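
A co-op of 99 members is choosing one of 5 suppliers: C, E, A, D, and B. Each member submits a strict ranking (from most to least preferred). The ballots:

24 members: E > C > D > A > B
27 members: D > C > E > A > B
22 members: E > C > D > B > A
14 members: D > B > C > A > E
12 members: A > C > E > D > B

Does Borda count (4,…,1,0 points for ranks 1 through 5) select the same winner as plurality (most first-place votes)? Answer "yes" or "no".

no

Borda — scores: C 283, E 262, A 113, D 268, B 64. Winner: C.
Plurality — first-place votes: C 0, E 46, A 12, D 41, B 0. Winner: E.
The two methods disagree.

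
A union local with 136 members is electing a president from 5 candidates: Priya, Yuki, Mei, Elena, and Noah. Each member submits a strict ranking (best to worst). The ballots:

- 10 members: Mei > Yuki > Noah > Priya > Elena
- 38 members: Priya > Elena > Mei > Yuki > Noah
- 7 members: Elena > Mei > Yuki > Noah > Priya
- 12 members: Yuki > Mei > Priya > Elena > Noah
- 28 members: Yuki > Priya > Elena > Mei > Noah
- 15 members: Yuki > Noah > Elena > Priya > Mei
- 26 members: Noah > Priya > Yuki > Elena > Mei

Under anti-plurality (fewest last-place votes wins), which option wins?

Last-place votes: Priya 7, Yuki 0, Mei 41, Elena 10, Noah 78.
Yuki is ranked last by the fewest voters, so Yuki wins.

Yuki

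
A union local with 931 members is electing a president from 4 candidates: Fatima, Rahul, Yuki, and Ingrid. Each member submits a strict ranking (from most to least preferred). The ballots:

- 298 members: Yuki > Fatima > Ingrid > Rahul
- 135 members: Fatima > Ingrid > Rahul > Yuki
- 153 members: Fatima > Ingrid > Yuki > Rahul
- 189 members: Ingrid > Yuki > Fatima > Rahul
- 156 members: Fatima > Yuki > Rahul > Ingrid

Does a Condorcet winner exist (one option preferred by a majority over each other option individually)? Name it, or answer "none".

Checking pairwise contests:
Yuki beats Fatima 487–444.
Fatima beats Rahul 931–0.
Ingrid beats Yuki 477–454.
Fatima beats Ingrid 742–189.
Every option loses at least one head-to-head, so there is no Condorcet winner.

none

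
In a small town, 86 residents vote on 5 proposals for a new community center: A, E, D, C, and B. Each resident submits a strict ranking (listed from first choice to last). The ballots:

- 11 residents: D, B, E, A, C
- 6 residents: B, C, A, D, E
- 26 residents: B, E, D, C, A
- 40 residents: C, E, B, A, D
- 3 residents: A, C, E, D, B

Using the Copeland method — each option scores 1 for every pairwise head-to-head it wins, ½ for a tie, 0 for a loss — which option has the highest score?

C

A: beats D; loses to E, C, and B → score 1.
E: beats A and D; ties B; loses to C → score 2.5.
D: loses to A, E, C, and B → score 0.
C: beats A, E, and D; ties B → score 3.5.
B: beats A and D; ties E and C → score 3.
C has the best pairwise record.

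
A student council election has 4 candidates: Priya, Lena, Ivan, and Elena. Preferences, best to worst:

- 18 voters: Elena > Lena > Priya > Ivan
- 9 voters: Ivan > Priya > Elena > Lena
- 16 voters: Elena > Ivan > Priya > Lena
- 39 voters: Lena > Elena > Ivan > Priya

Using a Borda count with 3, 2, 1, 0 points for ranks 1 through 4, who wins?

Priya: 18·1 + 9·2 + 16·1 + 39·0 = 52
Lena: 18·2 + 9·0 + 16·0 + 39·3 = 153
Ivan: 18·0 + 9·3 + 16·2 + 39·1 = 98
Elena: 18·3 + 9·1 + 16·3 + 39·2 = 189
Elena has the highest Borda score (189).

Elena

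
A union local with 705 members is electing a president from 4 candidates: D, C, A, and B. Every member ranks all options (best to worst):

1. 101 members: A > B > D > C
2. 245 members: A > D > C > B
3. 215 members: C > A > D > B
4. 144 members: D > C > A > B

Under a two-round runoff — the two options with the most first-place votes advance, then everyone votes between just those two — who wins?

Round 1 first-place votes: D 144, C 215, A 346, B 0.
A and C advance.
Runoff: A is preferred to C by 346 voters; C by 359.
C wins the runoff.

C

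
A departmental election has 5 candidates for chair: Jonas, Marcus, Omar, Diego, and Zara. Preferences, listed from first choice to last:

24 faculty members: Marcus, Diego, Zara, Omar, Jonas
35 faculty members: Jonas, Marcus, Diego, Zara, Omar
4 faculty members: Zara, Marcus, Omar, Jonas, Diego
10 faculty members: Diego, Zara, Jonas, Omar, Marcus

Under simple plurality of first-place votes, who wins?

Jonas

First-place votes: Jonas 35, Marcus 24, Omar 0, Diego 10, Zara 4.
Jonas has the most first-place votes.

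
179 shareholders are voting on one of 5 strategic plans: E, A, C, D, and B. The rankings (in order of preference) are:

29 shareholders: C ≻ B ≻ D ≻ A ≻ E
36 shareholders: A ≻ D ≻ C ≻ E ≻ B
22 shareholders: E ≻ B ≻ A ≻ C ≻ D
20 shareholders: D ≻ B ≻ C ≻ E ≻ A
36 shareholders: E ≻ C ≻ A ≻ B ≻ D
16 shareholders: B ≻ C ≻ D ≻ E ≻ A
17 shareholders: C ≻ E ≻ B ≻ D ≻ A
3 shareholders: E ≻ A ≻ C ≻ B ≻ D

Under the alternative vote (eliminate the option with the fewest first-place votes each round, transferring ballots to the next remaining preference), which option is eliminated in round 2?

D

Round 1: E 61, A 36, C 46, D 20, B 16. Eliminate B.
Round 2: E 61, A 36, C 62, D 20. Eliminate D.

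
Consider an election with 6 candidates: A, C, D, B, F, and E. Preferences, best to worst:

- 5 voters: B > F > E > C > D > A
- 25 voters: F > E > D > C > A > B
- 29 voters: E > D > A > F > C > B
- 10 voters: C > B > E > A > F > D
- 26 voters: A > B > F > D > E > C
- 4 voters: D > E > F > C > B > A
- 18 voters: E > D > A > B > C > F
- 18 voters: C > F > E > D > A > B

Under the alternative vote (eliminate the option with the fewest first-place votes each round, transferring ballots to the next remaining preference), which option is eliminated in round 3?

A

Round 1: A 26, C 28, D 4, B 5, F 25, E 47. Eliminate D.
Round 2: A 26, C 28, B 5, F 25, E 51. Eliminate B.
Round 3: A 26, C 28, F 30, E 51. Eliminate A.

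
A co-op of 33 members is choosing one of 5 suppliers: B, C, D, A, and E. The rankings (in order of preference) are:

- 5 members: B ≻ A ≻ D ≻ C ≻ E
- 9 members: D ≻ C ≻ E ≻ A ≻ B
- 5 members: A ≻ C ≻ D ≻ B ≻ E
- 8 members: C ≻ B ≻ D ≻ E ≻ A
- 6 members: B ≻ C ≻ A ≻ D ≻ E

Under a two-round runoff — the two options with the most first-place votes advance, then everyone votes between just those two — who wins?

Round 1 first-place votes: B 11, C 8, D 9, A 5, E 0.
B and D advance.
Runoff: B is preferred to D by 19 voters; D by 14.
B wins the runoff.

B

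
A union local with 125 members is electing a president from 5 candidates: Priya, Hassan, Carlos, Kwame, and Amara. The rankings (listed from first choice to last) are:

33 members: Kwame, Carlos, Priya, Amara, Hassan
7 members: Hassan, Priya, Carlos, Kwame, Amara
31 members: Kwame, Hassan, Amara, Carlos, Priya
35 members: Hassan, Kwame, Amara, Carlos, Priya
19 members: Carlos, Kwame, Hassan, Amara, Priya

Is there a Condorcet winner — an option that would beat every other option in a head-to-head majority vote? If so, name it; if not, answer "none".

Kwame vs Priya: 118–7 for Kwame.
Kwame vs Hassan: 83–42 for Kwame.
Kwame vs Carlos: 99–26 for Kwame.
Kwame vs Amara: 125–0 for Kwame.
Kwame beats every other option head-to-head.

Kwame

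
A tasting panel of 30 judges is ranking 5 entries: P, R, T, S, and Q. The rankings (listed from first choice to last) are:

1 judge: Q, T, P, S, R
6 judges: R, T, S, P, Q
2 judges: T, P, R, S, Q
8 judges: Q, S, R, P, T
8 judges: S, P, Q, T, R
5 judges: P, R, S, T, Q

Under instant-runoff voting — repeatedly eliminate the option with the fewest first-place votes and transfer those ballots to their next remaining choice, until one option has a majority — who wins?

Round 1: P 5, R 6, T 2, S 8, Q 9. Eliminate T.
Round 2: P 7, R 6, S 8, Q 9. Eliminate R.
Round 3: P 7, S 14, Q 9. Eliminate P.
Round 4: S 21, Q 9. S has a majority.

S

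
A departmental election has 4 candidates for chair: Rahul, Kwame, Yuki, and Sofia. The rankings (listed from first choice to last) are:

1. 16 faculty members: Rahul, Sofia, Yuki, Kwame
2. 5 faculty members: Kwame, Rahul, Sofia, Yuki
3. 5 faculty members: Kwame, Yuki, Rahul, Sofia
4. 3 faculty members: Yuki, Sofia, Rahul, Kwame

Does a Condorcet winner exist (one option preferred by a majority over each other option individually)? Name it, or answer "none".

Rahul

Rahul vs Kwame: 19–10 for Rahul.
Rahul vs Yuki: 21–8 for Rahul.
Rahul vs Sofia: 26–3 for Rahul.
Rahul beats every other option head-to-head.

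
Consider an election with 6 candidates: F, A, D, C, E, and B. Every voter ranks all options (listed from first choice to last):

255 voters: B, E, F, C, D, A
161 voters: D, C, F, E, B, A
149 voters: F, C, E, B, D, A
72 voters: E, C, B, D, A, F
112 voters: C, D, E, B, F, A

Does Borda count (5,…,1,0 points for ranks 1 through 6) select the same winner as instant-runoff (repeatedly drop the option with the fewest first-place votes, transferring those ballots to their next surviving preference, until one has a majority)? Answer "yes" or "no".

Borda — scores: F 2105, A 72, D 1801, C 2598, E 2485, B 2174. Winner: C.
Instant-runoff — R1 F 149, A 0, D 161, C 112, E 72, B 255 (A out); R2 F 149, D 161, C 112, E 72, B 255 (E out); R3 F 149, D 161, C 184, B 255 (F out); R4 D 161, C 333, B 255 (D out); R5 C 494, B 255 (C winner). Winner: C.
The two methods agree.

yes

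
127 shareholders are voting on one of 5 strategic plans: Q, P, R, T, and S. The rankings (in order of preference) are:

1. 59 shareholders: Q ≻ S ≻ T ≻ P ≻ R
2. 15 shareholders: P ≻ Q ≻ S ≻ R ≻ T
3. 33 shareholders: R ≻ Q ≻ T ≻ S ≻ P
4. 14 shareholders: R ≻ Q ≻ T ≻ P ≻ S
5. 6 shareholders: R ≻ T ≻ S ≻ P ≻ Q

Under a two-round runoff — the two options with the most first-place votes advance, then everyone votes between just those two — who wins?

Round 1 first-place votes: Q 59, P 15, R 53, T 0, S 0.
Q and R advance.
Runoff: Q is preferred to R by 74 voters; R by 53.
Q wins the runoff.

Q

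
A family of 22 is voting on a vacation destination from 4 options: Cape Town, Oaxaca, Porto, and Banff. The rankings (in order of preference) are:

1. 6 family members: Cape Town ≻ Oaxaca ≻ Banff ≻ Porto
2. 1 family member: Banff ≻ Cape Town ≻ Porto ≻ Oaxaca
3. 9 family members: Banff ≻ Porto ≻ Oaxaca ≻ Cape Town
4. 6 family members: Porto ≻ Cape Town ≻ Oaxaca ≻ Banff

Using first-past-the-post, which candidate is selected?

First-place votes: Cape Town 6, Oaxaca 0, Porto 6, Banff 10.
Banff has the most first-place votes.

Banff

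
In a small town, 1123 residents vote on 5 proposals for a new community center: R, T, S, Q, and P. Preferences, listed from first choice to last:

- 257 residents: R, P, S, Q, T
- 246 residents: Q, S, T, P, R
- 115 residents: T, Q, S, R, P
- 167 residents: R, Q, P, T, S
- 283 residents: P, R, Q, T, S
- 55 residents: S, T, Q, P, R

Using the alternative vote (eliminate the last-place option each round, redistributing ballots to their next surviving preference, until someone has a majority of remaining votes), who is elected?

Round 1: R 424, T 115, S 55, Q 246, P 283. Eliminate S.
Round 2: R 424, T 170, Q 246, P 283. Eliminate T.
Round 3: R 424, Q 416, P 283. Eliminate P.
Round 4: R 707, Q 416. R has a majority.

R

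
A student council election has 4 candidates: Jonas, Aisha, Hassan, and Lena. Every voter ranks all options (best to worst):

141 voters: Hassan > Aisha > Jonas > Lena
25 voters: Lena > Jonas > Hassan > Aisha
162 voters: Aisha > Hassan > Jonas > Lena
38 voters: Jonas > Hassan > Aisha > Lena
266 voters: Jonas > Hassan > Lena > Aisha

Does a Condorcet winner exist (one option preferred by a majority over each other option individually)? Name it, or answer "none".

Jonas vs Aisha: 329–303 for Jonas.
Jonas vs Hassan: 329–303 for Jonas.
Jonas vs Lena: 607–25 for Jonas.
Jonas beats every other option head-to-head.

Jonas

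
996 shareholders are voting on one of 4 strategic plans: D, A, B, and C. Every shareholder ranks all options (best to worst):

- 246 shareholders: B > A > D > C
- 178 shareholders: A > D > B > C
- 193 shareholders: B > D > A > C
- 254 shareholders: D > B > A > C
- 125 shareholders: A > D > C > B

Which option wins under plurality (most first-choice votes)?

First-place votes: D 254, A 303, B 439, C 0.
B has the most first-place votes.

B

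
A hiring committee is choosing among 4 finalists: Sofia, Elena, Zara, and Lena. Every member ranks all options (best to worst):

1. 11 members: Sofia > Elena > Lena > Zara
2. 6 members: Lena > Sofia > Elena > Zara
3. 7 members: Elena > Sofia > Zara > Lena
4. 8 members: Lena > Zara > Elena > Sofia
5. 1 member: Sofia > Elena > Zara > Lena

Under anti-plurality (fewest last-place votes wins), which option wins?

Last-place votes: Sofia 8, Elena 0, Zara 17, Lena 8.
Elena is ranked last by the fewest voters, so Elena wins.

Elena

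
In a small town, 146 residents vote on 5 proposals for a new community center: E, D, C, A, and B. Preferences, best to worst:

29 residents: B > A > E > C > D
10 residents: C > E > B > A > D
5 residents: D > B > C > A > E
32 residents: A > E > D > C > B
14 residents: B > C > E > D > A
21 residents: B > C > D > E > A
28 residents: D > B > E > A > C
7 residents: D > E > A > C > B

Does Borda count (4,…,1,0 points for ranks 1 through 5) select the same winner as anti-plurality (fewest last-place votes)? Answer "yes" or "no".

Borda — scores: E 310, D 280, C 223, A 272, B 375. Winner: B.
Anti-plurality — last-place votes: E 5, D 39, C 28, A 35, B 39. Winner: E.
The two methods disagree.

no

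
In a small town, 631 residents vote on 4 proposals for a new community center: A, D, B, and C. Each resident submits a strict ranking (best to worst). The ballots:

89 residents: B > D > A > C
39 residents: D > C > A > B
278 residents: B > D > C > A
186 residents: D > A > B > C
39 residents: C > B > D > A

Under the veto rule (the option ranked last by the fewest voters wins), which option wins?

D

Last-place votes: A 317, D 0, B 39, C 275.
D is ranked last by the fewest voters, so D wins.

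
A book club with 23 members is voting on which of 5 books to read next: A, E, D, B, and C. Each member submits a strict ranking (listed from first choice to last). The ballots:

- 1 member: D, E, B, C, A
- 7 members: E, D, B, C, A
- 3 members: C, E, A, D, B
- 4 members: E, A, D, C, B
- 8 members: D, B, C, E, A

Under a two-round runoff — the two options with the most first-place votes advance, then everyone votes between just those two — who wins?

Round 1 first-place votes: A 0, E 11, D 9, B 0, C 3.
E and D advance.
Runoff: E is preferred to D by 14 voters; D by 9.
E wins the runoff.

E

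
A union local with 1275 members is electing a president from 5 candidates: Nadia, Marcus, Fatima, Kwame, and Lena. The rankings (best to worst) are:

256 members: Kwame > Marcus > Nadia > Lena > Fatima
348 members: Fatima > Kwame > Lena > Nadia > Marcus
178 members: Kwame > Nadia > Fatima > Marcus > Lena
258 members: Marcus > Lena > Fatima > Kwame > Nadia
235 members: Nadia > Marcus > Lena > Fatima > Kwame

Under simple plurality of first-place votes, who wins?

Kwame

First-place votes: Nadia 235, Marcus 258, Fatima 348, Kwame 434, Lena 0.
Kwame has the most first-place votes.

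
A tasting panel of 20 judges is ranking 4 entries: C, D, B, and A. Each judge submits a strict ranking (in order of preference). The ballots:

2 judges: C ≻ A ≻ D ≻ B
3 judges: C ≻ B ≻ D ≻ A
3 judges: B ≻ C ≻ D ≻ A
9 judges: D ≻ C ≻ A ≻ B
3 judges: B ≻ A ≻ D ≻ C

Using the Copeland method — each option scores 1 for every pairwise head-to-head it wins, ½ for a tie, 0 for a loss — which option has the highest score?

D

C: beats B and A; loses to D → score 2.
D: beats C, B, and A → score 3.
B: loses to C, D, and A → score 0.
A: beats B; loses to C and D → score 1.
D has the best pairwise record.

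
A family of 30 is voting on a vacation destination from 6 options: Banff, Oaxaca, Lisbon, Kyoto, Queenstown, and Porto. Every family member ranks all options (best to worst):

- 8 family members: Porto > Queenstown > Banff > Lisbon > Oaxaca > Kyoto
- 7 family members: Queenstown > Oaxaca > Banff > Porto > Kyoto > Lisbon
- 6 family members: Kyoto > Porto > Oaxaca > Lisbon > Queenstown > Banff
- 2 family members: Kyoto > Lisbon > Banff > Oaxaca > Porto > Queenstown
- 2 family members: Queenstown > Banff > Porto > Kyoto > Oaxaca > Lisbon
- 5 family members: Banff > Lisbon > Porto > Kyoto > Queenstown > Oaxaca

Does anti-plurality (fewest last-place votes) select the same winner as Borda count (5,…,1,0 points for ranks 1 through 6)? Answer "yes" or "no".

yes

Anti-plurality — last-place votes: Banff 6, Oaxaca 5, Lisbon 9, Kyoto 8, Queenstown 2, Porto 0. Winner: Porto.
Borda — scores: Banff 84, Oaxaca 60, Lisbon 56, Kyoto 61, Queenstown 88, Porto 101. Winner: Porto.
The two methods agree.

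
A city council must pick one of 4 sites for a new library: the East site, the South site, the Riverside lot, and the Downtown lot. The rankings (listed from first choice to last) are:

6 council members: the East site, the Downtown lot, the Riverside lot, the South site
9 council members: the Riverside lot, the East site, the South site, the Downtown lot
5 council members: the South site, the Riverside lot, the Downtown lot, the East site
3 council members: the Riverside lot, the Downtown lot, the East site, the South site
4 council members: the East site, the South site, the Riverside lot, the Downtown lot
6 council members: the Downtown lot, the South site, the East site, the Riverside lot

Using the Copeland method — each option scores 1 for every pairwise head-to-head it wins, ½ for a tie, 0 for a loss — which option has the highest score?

the Riverside lot

the East site: beats the South site and the Downtown lot; loses to the Riverside lot → score 2.
the South site: beats the Downtown lot; loses to the East site and the Riverside lot → score 1.
the Riverside lot: beats the East site, the South site, and the Downtown lot → score 3.
the Downtown lot: loses to the East site, the South site, and the Riverside lot → score 0.
the Riverside lot has the best pairwise record.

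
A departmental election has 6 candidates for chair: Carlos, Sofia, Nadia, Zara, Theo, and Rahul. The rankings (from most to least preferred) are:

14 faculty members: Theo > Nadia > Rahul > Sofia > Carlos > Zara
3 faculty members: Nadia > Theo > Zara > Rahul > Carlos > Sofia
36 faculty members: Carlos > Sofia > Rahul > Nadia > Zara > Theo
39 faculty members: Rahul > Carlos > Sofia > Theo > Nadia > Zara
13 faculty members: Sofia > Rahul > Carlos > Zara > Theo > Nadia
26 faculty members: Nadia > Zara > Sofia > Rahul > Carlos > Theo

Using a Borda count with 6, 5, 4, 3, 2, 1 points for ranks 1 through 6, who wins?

Carlos: 14·2 + 3·2 + 36·6 + 39·5 + 13·4 + 26·2 = 549
Sofia: 14·3 + 3·1 + 36·5 + 39·4 + 13·6 + 26·4 = 563
Nadia: 14·5 + 3·6 + 36·3 + 39·2 + 13·1 + 26·6 = 443
Zara: 14·1 + 3·4 + 36·2 + 39·1 + 13·3 + 26·5 = 306
Theo: 14·6 + 3·5 + 36·1 + 39·3 + 13·2 + 26·1 = 304
Rahul: 14·4 + 3·3 + 36·4 + 39·6 + 13·5 + 26·3 = 586
Rahul has the highest Borda score (586).

Rahul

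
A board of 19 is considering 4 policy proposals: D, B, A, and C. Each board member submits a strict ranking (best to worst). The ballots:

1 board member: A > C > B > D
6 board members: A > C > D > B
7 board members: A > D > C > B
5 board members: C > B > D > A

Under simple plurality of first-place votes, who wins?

First-place votes: D 0, B 0, A 14, C 5.
A has the most first-place votes.

A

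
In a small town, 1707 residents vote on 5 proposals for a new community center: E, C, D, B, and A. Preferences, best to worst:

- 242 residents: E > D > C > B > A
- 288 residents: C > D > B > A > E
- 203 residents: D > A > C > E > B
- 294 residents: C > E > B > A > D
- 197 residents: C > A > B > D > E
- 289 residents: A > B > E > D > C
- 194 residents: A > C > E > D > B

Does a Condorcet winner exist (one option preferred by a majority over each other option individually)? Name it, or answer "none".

C vs E: 1176–531 for C.
C vs D: 973–734 for C.
C vs B: 1418–289 for C.
C vs A: 1021–686 for C.
C beats every other option head-to-head.

C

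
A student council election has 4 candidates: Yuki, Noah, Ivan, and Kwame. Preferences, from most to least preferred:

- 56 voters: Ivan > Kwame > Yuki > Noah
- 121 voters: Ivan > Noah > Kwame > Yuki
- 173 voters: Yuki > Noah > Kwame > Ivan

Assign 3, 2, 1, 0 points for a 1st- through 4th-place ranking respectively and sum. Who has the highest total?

Yuki: 56·1 + 121·0 + 173·3 = 575
Noah: 56·0 + 121·2 + 173·2 = 588
Ivan: 56·3 + 121·3 + 173·0 = 531
Kwame: 56·2 + 121·1 + 173·1 = 406
Noah has the highest Borda score (588).

Noah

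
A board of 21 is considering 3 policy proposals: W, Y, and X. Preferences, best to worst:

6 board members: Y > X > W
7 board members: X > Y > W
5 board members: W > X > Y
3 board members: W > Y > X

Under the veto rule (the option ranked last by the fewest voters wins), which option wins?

Last-place votes: W 13, Y 5, X 3.
X is ranked last by the fewest voters, so X wins.

X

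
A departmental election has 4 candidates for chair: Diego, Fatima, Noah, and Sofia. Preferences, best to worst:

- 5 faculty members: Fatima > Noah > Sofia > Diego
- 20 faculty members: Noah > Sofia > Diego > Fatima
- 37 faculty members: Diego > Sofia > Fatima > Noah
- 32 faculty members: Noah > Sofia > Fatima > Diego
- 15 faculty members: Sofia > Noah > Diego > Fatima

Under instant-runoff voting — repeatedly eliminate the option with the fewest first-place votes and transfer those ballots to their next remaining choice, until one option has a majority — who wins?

Noah

Round 1: Diego 37, Fatima 5, Noah 52, Sofia 15. Eliminate Fatima.
Round 2: Diego 37, Noah 57, Sofia 15. Noah has a majority.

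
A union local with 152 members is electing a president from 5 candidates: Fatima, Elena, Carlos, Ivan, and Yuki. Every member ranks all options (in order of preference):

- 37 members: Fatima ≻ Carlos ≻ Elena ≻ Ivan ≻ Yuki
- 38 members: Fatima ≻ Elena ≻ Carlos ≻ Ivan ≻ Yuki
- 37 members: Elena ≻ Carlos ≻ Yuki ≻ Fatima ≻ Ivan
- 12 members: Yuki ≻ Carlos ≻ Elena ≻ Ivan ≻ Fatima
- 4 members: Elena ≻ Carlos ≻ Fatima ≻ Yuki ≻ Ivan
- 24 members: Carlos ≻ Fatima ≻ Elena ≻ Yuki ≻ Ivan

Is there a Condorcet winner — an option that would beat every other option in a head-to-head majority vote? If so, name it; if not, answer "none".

Checking pairwise contests:
Carlos beats Fatima 77–75.
Fatima beats Elena 99–53.
Elena beats Carlos 79–73.
Fatima beats Ivan 140–12.
Fatima beats Yuki 103–49.
Every option loses at least one head-to-head, so there is no Condorcet winner.

none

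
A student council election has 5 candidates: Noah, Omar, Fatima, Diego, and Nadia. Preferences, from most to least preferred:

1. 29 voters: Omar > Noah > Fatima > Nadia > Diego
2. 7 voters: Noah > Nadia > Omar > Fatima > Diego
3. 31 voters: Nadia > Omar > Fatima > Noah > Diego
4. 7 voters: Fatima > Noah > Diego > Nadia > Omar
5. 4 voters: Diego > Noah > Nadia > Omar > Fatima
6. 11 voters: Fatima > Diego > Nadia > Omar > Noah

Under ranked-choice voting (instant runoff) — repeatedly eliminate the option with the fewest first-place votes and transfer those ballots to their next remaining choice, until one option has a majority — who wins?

Nadia

Round 1: Noah 7, Omar 29, Fatima 18, Diego 4, Nadia 31. Eliminate Diego.
Round 2: Noah 11, Omar 29, Fatima 18, Nadia 31. Eliminate Noah.
Round 3: Omar 29, Fatima 18, Nadia 42. Eliminate Fatima.
Round 4: Omar 29, Nadia 60. Nadia has a majority.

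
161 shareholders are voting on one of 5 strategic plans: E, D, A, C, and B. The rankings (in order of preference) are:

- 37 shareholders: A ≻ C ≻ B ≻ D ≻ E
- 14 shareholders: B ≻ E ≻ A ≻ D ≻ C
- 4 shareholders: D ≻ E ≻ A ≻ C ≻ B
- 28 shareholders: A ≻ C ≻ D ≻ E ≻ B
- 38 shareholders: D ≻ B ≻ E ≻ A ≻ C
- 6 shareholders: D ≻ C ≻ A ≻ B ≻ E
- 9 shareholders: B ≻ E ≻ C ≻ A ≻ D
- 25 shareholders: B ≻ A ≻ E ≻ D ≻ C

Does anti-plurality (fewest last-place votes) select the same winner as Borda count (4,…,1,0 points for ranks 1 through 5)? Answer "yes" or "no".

yes

Anti-plurality — last-place votes: E 43, D 9, A 0, C 77, B 32. Winner: A.
Borda — scores: E 235, D 324, A 430, C 235, B 386. Winner: A.
The two methods agree.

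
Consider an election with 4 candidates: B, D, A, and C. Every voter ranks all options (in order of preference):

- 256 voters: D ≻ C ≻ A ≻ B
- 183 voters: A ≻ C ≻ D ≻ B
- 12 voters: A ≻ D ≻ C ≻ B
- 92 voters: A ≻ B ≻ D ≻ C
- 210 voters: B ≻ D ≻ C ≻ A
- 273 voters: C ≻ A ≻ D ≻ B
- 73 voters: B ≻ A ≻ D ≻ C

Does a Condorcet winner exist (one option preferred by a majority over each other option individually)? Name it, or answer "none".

Checking pairwise contests:
D beats B 724–375.
A beats D 633–466.
C beats A 739–360.
D beats C 643–456.
Every option loses at least one head-to-head, so there is no Condorcet winner.

none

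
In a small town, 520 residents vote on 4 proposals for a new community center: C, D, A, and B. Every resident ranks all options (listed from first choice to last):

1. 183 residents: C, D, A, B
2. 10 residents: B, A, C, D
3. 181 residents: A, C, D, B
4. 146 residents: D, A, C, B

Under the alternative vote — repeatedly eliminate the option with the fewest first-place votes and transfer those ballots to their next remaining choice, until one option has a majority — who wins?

Round 1: C 183, D 146, A 181, B 10. Eliminate B.
Round 2: C 183, D 146, A 191. Eliminate D.
Round 3: C 183, A 337. A has a majority.

A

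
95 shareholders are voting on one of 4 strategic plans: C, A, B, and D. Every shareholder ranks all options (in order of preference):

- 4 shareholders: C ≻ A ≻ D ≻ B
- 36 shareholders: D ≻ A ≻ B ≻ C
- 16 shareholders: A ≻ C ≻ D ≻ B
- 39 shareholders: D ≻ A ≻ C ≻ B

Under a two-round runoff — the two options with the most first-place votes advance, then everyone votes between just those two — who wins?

D

Round 1 first-place votes: C 4, A 16, B 0, D 75.
D and A advance.
Runoff: D is preferred to A by 75 voters; A by 20.
D wins the runoff.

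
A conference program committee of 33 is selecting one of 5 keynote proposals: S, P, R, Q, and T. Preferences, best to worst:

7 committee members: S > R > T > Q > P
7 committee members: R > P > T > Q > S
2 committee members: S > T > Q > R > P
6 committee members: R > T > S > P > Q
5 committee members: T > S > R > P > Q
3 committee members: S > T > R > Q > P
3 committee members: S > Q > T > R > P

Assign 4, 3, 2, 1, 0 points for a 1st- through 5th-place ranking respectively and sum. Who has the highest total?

R

S: 7·4 + 7·0 + 2·4 + 6·2 + 5·3 + 3·4 + 3·4 = 87
P: 7·0 + 7·3 + 2·0 + 6·1 + 5·1 + 3·0 + 3·0 = 32
R: 7·3 + 7·4 + 2·1 + 6·4 + 5·2 + 3·2 + 3·1 = 94
Q: 7·1 + 7·1 + 2·2 + 6·0 + 5·0 + 3·1 + 3·3 = 30
T: 7·2 + 7·2 + 2·3 + 6·3 + 5·4 + 3·3 + 3·2 = 87
R has the highest Borda score (94).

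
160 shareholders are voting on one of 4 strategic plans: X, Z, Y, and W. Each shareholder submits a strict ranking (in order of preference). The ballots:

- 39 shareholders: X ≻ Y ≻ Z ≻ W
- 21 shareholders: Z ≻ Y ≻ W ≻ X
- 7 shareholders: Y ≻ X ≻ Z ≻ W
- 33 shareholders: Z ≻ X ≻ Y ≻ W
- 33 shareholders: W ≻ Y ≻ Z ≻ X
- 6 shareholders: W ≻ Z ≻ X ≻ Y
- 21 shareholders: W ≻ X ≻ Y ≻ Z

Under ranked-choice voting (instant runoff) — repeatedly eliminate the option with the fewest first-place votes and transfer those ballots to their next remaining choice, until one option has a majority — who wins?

Z

Round 1: X 39, Z 54, Y 7, W 60. Eliminate Y.
Round 2: X 46, Z 54, W 60. Eliminate X.
Round 3: Z 100, W 60. Z has a majority.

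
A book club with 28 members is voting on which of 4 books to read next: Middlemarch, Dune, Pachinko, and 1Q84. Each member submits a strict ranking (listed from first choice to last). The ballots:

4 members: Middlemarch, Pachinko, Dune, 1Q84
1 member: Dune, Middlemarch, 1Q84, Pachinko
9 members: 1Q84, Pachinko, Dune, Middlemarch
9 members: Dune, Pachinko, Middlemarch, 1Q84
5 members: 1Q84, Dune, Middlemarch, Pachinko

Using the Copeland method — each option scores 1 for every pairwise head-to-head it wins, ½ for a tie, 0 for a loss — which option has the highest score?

Dune

Middlemarch: ties 1Q84; loses to Dune and Pachinko → score 0.5.
Dune: beats Middlemarch and Pachinko; ties 1Q84 → score 2.5.
Pachinko: beats Middlemarch; loses to Dune and 1Q84 → score 1.
1Q84: beats Pachinko; ties Middlemarch and Dune → score 2.
Dune has the best pairwise record.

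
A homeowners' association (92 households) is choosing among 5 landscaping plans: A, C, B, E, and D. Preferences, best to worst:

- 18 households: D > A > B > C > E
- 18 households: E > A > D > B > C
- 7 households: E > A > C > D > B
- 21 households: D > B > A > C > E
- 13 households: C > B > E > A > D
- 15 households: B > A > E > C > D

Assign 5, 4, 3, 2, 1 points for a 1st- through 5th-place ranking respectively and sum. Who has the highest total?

A

A: 18·4 + 18·4 + 7·4 + 21·3 + 13·2 + 15·4 = 321
C: 18·2 + 18·1 + 7·3 + 21·2 + 13·5 + 15·2 = 212
B: 18·3 + 18·2 + 7·1 + 21·4 + 13·4 + 15·5 = 308
E: 18·1 + 18·5 + 7·5 + 21·1 + 13·3 + 15·3 = 248
D: 18·5 + 18·3 + 7·2 + 21·5 + 13·1 + 15·1 = 291
A has the highest Borda score (321).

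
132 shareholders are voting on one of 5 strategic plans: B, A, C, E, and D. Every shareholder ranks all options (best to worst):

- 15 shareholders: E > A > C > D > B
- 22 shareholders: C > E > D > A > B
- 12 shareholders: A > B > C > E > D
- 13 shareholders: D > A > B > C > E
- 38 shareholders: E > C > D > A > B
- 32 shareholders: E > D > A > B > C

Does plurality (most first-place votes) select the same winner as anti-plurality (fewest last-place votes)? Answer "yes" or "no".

Plurality — first-place votes: B 0, A 12, C 22, E 85, D 13. Winner: E.
Anti-plurality — last-place votes: B 75, A 0, C 32, E 13, D 12. Winner: A.
The two methods disagree.

no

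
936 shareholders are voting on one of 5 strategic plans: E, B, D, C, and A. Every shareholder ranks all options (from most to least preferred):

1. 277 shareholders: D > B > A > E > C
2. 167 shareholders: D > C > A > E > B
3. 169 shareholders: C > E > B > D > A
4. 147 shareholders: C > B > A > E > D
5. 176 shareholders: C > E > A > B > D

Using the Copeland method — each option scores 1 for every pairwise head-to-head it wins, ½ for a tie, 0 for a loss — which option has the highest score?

E: beats B and D; loses to C and A → score 2.
B: beats D and A; loses to E and C → score 2.
D: beats A; loses to E, B, and C → score 1.
C: beats E, B, D, and A → score 4.
A: beats E; loses to B, D, and C → score 1.
C has the best pairwise record.

C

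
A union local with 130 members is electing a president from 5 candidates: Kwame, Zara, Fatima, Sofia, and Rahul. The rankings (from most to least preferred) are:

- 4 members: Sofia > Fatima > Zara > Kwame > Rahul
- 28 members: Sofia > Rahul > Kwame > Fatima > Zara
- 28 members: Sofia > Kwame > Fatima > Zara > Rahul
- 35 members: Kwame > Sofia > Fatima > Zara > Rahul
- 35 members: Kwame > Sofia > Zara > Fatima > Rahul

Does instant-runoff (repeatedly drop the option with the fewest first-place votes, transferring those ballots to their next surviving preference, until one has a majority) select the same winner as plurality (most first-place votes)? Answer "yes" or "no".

yes

Instant-runoff — R1 Kwame 70, Zara 0, Fatima 0, Sofia 60, Rahul 0 (Kwame winner). Winner: Kwame.
Plurality — first-place votes: Kwame 70, Zara 0, Fatima 0, Sofia 60, Rahul 0. Winner: Kwame.
The two methods agree.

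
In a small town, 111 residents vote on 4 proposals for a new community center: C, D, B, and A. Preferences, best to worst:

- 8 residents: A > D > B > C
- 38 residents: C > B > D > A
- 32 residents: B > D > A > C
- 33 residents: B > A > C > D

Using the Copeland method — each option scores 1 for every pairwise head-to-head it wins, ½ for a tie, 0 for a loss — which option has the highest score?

C: beats D; loses to B and A → score 1.
D: beats A; loses to C and B → score 1.
B: beats C, D, and A → score 3.
A: beats C; loses to D and B → score 1.
B has the best pairwise record.

B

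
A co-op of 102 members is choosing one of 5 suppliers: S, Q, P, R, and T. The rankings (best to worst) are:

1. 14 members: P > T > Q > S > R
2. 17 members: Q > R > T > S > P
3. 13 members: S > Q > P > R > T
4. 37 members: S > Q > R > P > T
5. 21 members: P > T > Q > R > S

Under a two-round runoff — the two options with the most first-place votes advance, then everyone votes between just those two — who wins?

S

Round 1 first-place votes: S 50, Q 17, P 35, R 0, T 0.
S and P advance.
Runoff: S is preferred to P by 67 voters; P by 35.
S wins the runoff.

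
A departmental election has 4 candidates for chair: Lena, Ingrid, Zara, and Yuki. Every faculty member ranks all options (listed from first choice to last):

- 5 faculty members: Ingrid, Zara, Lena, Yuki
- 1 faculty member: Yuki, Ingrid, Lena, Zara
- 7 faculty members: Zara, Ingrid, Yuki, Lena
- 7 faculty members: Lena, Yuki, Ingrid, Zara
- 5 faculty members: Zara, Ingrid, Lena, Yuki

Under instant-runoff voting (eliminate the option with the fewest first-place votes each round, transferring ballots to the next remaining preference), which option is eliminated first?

Yuki

Round 1: Lena 7, Ingrid 5, Zara 12, Yuki 1. Eliminate Yuki.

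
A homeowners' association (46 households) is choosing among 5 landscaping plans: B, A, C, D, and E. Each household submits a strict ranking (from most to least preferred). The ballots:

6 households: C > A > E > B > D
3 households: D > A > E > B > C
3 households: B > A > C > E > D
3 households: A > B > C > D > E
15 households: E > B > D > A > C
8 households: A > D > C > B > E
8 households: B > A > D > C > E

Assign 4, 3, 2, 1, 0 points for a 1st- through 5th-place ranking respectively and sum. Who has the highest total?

A

B: 6·1 + 3·1 + 3·4 + 3·3 + 15·3 + 8·1 + 8·4 = 115
A: 6·3 + 3·3 + 3·3 + 3·4 + 15·1 + 8·4 + 8·3 = 119
C: 6·4 + 3·0 + 3·2 + 3·2 + 15·0 + 8·2 + 8·1 = 60
D: 6·0 + 3·4 + 3·0 + 3·1 + 15·2 + 8·3 + 8·2 = 85
E: 6·2 + 3·2 + 3·1 + 3·0 + 15·4 + 8·0 + 8·0 = 81
A has the highest Borda score (119).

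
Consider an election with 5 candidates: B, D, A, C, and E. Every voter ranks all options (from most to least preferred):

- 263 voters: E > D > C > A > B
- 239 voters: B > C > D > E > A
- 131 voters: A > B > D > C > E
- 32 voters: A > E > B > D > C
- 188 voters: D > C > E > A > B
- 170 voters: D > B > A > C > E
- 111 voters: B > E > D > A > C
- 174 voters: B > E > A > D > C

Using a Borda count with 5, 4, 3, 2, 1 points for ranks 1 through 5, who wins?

B: 263·1 + 239·5 + 131·4 + 32·3 + 188·1 + 170·4 + 111·5 + 174·5 = 4371
D: 263·4 + 239·3 + 131·3 + 32·2 + 188·5 + 170·5 + 111·3 + 174·2 = 4697
A: 263·2 + 239·1 + 131·5 + 32·5 + 188·2 + 170·3 + 111·2 + 174·3 = 3210
C: 263·3 + 239·4 + 131·2 + 32·1 + 188·4 + 170·2 + 111·1 + 174·1 = 3416
E: 263·5 + 239·2 + 131·1 + 32·4 + 188·3 + 170·1 + 111·4 + 174·4 = 3926
D has the highest Borda score (4697).

D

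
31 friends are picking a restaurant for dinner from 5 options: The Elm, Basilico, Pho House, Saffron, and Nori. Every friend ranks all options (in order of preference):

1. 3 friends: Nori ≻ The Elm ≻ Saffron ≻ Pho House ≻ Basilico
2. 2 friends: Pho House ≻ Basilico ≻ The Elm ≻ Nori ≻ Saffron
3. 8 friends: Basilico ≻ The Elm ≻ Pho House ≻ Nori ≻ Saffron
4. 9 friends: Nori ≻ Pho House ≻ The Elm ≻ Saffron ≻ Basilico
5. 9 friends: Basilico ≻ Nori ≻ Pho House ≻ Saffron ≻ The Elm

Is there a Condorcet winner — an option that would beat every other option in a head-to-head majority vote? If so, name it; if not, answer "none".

Basilico

Basilico vs The Elm: 19–12 for Basilico.
Basilico vs Pho House: 17–14 for Basilico.
Basilico vs Saffron: 19–12 for Basilico.
Basilico vs Nori: 19–12 for Basilico.
Basilico beats every other option head-to-head.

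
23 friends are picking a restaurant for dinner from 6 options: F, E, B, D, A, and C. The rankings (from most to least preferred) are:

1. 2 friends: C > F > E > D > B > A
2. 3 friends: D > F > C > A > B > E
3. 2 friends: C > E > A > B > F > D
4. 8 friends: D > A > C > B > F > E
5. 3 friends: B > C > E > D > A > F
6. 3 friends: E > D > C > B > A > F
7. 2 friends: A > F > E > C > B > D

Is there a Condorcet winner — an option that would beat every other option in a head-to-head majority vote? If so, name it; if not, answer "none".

Checking pairwise contests:
B beats F 16–7.
F beats E 15–8.
D beats B 16–7.
E beats D 12–11.
D beats A 19–4.
D beats C 14–9.
Every option loses at least one head-to-head, so there is no Condorcet winner.

none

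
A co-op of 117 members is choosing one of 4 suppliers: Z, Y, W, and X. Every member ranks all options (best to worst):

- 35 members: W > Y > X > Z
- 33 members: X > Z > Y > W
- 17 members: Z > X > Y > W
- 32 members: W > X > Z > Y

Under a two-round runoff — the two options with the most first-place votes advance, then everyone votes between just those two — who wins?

Round 1 first-place votes: Z 17, Y 0, W 67, X 33.
W and X advance.
Runoff: W is preferred to X by 67 voters; X by 50.
W wins the runoff.

W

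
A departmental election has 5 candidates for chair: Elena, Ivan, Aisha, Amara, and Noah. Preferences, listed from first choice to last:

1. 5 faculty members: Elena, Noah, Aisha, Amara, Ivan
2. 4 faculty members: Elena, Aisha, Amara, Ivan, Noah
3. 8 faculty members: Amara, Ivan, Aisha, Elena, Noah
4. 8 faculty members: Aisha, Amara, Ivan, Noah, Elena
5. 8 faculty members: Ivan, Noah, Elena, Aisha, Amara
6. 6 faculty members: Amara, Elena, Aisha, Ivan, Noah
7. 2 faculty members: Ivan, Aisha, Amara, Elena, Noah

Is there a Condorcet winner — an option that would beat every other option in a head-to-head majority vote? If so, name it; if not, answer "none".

none

Checking pairwise contests:
Ivan beats Elena 26–15.
Aisha beats Ivan 23–18.
Elena beats Aisha 23–18.
Aisha beats Amara 27–14.
Elena beats Noah 25–16.
Every option loses at least one head-to-head, so there is no Condorcet winner.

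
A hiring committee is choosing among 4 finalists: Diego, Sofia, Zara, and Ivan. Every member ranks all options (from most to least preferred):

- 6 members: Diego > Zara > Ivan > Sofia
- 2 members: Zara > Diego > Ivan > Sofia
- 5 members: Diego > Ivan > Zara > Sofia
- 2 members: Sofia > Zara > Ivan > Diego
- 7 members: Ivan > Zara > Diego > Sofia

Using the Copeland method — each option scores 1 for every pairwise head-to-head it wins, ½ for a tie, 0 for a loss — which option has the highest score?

Diego

Diego: beats Sofia and Ivan; ties Zara → score 2.5.
Sofia: loses to Diego, Zara, and Ivan → score 0.
Zara: beats Sofia; ties Diego; loses to Ivan → score 1.5.
Ivan: beats Sofia and Zara; loses to Diego → score 2.
Diego has the best pairwise record.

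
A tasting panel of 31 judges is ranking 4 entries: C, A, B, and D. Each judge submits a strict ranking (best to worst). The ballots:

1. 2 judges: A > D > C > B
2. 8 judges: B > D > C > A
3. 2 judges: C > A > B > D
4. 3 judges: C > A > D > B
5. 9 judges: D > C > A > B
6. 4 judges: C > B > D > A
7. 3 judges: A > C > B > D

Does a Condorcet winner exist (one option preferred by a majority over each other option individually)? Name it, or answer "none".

Checking pairwise contests:
D beats C 19–12.
C beats A 26–5.
C beats B 23–8.
B beats D 17–14.
Every option loses at least one head-to-head, so there is no Condorcet winner.

none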